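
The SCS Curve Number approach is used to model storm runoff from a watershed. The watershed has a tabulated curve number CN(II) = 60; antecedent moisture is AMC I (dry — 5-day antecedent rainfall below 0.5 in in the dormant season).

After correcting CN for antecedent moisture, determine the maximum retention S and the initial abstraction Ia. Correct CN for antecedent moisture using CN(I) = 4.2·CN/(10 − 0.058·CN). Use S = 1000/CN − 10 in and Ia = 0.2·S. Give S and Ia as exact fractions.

Dry (AMC I): CN(I) = 4.2·60/(10 − 0.058·60) = 252/(163/25) = 6300/163 ≈ 38.650
Max retention: S = 1000/(6300/163) − 10 = 1000/63 in (≈ 15.873 in)
Initial abstraction Ia = S/5 = (1000/63)/5 = 200/63 ≈ 3.175 in

S = 1000/63 in ≈ 15.873 in; Ia = 200/63 in ≈ 3.175 in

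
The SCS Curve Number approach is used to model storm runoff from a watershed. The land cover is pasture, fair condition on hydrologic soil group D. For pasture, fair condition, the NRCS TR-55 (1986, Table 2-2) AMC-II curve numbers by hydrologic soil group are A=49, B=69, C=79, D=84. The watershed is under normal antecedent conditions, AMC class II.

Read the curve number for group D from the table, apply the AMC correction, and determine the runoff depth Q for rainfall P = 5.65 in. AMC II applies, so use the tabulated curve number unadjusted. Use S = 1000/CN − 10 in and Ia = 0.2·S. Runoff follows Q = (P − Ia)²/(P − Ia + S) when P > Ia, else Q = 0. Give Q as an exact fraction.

NRCS table: pasture, fair condition, soil group D → CN(II) = 84
AMC II — tabulated CN = 84 applies directly.
Max retention: S = 1000/84 − 10 = 40/21 in (≈ 1.905 in)
Ia = 0.2·(40/21) = 8/21 in ≈ 0.381 in
Excess rainfall: 5.650 − 0.381 = 5.269 in; P > Ia so Q > 0
Runoff Q = (P−Ia)²/(P−Ia+S) = (5.269)²/(5.269+1.905) = 4897369/1265460 ≈ 3.870 in

Q = 4897369/1265460 in ≈ 3.870 in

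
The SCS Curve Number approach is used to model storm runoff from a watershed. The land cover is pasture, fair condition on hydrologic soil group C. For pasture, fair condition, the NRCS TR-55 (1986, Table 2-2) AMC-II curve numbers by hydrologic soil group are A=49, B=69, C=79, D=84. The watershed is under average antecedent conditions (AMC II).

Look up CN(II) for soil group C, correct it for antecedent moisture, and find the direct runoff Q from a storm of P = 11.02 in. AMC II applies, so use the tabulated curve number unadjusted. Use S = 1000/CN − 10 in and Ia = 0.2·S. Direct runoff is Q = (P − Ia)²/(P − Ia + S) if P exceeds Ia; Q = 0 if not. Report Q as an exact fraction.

NRCS table: pasture, fair condition, soil group C → CN(II) = 79
AMC II — tabulated CN = 79 applies directly.
Max retention: S = 1000/79 − 10 = 210/79 in (≈ 2.658 in)
Initial abstraction Ia = S/5 = (210/79)/5 = 42/79 ≈ 0.532 in
P − Ia = 11.020 − 0.532 = 41429/3950 ≈ 10.488 in (> 0, runoff occurs)
Q: (41429/3950)² ÷ (51929/3950) = 1716362041/205119550 in (≈ 8.368 in)

Q = 1716362041/205119550 in ≈ 8.368 in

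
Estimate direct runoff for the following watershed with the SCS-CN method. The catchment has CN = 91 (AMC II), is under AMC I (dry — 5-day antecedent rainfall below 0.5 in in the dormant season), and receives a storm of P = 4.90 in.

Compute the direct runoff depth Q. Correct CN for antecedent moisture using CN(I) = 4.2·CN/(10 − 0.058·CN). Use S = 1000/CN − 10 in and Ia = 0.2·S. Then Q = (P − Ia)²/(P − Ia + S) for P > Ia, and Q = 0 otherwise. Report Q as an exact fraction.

Q = 795973369/275266810 in ≈ 2.892 in

Dry (AMC I): CN(I) = 4.2·91/(10 − 0.058·91) = (1911/5)/(2361/500) = 63700/787 ≈ 80.940
Retention S: 1000/CN − 10 with CN=80.940 → S = 1500/637 ≈ 2.355 in
Initial abstraction Ia = S/5 = (1500/637)/5 = 300/637 ≈ 0.471 in
Excess rainfall: 4.900 − 0.471 = 4.429 in; P > Ia so Q > 0
Q: (28213/6370)² ÷ (43213/6370) = 795973369/275266810 in (≈ 2.892 in)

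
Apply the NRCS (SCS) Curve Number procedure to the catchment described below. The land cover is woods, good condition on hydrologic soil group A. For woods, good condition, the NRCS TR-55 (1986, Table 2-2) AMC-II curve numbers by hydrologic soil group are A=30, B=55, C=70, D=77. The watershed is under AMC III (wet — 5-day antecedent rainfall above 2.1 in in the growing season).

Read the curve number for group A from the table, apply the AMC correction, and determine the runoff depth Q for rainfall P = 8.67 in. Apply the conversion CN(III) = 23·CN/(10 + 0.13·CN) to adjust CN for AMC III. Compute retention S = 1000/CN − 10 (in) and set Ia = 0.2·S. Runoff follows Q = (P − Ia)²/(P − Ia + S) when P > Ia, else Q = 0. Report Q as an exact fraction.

NRCS table: woods, good condition, soil group A → CN(II) = 30
Adjust CN=30 to AMC III: 23·30/(10 + 0.13·30) → 690 ÷ (139/10) = 6900/139 ≈ 49.640
S = 1000/(6900/139) − 10 = 700/69 in ≈ 10.145 in
Initial abstraction Ia = S/5 = (700/69)/5 = 140/69 ≈ 2.029 in
Excess rainfall: 8.670 − 2.029 = 6.641 in; P > Ia so Q > 0
Runoff Q = (P−Ia)²/(P−Ia+S) = (6.641)²/(6.641+10.145) = 2099747329/799178700 ≈ 2.627 in

Q = 2099747329/799178700 in ≈ 2.627 in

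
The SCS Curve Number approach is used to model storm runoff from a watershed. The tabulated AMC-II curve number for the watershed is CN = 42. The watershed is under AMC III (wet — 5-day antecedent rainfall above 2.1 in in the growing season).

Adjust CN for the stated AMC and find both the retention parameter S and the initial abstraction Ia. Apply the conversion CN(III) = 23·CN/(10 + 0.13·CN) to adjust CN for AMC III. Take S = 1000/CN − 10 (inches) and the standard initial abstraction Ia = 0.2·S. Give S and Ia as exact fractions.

Wet (AMC III): CN(III) = 23·42/(10 + 0.13·42) = 966/(773/50) = 48300/773 ≈ 62.484
Max retention: S = 1000/(48300/773) − 10 = 2900/483 in (≈ 6.004 in)
Ia = 0.2·(2900/483) = 580/483 in ≈ 1.201 in

S = 2900/483 in ≈ 6.004 in; Ia = 580/483 in ≈ 1.201 in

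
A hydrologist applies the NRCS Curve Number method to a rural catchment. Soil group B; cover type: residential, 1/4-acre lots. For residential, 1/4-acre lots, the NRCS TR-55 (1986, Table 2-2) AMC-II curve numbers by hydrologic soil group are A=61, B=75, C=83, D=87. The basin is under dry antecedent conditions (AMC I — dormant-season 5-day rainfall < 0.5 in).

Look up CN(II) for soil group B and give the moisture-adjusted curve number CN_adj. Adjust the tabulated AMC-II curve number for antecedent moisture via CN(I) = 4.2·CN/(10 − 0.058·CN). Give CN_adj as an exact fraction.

CN_adj = 6300/113 ≈ 55.752

NRCS table: residential, 1/4-acre lots, soil group B → CN(II) = 75
CN(I) from CN(II)=75: (4.2·75)/(10 − 0.058·75) = 6300/113 ≈ 55.752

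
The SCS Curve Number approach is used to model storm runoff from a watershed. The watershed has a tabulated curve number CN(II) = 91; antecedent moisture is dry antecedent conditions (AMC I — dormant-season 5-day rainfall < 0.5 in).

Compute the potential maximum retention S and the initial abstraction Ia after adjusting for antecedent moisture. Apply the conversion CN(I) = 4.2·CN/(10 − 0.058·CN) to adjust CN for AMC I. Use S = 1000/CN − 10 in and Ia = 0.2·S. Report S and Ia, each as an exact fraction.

S = 1500/637 in ≈ 2.355 in; Ia = 300/637 in ≈ 0.471 in

CN(I) from CN(II)=91: (4.2·91)/(10 − 0.058·91) = 63700/787 ≈ 80.940
S = 1000/(63700/787) − 10 = 1500/637 in ≈ 2.355 in
Ia = 0.2S: 0.2·2.355 = 0.471 in (exactly 300/637)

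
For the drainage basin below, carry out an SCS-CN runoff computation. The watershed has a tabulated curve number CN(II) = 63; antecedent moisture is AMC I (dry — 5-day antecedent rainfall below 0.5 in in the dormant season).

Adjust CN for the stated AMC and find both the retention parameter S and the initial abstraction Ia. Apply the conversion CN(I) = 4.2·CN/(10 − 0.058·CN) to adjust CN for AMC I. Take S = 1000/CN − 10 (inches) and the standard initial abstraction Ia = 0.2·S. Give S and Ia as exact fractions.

Adjust CN=63 to AMC I: 4.2·63/(10 − 0.058·63) → (1323/5) ÷ (3173/500) = 132300/3173 ≈ 41.696
Retention S: 1000/CN − 10 with CN=41.696 → S = 18500/1323 ≈ 13.983 in
Initial abstraction Ia = S/5 = (18500/1323)/5 = 3700/1323 ≈ 2.797 in

S = 18500/1323 in ≈ 13.983 in; Ia = 3700/1323 in ≈ 2.797 in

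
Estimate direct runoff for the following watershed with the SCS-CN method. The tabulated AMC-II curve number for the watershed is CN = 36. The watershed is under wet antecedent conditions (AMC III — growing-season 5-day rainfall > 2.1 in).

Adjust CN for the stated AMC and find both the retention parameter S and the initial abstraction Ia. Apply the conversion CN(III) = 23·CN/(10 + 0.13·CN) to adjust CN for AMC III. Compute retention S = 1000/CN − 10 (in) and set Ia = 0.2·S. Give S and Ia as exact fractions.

S = 1600/207 in ≈ 7.729 in; Ia = 320/207 in ≈ 1.546 in

CN(III) from CN(II)=36: (23·36)/(10 + 0.13·36) = 20700/367 ≈ 56.403
Retention S: 1000/CN − 10 with CN=56.403 → S = 1600/207 ≈ 7.729 in
Initial abstraction Ia = S/5 = (1600/207)/5 = 320/207 ≈ 1.546 in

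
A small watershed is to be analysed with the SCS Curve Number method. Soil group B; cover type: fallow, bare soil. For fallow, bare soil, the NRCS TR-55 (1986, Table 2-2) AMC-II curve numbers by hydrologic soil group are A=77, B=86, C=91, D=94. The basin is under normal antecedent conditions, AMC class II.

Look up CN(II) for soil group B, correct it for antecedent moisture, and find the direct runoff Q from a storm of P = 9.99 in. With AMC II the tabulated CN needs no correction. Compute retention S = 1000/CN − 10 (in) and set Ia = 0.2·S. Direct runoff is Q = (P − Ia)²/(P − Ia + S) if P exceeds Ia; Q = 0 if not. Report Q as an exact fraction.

Q = 1726984249/208795100 in ≈ 8.271 in

NRCS table: fallow, bare soil, soil group B → CN(II) = 86
CN(II) = 86; AMC II needs no correction.
Max retention: S = 1000/86 − 10 = 70/43 in (≈ 1.628 in)
Ia = 0.2S: 0.2·1.628 = 0.326 in (exactly 14/43)
P − Ia = 9.990 − 0.326 = 41557/4300 ≈ 9.664 in (> 0, runoff occurs)
Runoff Q = (P−Ia)²/(P−Ia+S) = (9.664)²/(9.664+1.628) = 1726984249/208795100 ≈ 8.271 in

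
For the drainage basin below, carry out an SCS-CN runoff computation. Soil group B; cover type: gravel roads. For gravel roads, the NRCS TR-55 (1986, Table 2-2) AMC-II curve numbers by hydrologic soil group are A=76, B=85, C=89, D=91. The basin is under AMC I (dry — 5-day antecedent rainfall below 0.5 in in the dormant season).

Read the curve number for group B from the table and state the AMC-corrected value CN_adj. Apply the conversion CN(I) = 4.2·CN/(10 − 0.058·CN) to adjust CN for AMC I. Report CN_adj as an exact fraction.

NRCS table: gravel roads, soil group B → CN(II) = 85
Adjust CN=85 to AMC I: 4.2·85/(10 − 0.058·85) → 357 ÷ (507/100) = 11900/169 ≈ 70.414

CN_adj = 11900/169 ≈ 70.414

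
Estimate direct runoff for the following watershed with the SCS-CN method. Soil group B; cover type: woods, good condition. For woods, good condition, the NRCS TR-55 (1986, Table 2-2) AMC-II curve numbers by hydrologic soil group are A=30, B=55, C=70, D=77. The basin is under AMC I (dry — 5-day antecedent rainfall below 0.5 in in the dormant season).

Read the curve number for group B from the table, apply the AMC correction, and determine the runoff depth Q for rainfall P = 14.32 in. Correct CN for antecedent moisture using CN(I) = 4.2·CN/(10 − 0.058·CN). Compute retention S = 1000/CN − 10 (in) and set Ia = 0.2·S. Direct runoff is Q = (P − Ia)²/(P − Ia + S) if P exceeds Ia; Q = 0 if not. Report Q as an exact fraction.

Q = 201322178/55407275 in ≈ 3.633 in

NRCS table: woods, good condition, soil group B → CN(II) = 55
Adjust CN=55 to AMC I: 4.2·55/(10 − 0.058·55) → 231 ÷ (681/100) = 7700/227 ≈ 33.921
Retention S: 1000/CN − 10 with CN=33.921 → S = 1500/77 ≈ 19.481 in
Ia = 0.2S: 0.2·19.481 = 3.896 in (exactly 300/77)
P − Ia = 14.320 − 3.896 = 20066/1925 ≈ 10.424 in (> 0, runoff occurs)
Q = (20066/1925)²/((20066/1925) + 1500/77) = (402644356/3705625)/(57566/1925) = 201322178/55407275 in ≈ 3.633 in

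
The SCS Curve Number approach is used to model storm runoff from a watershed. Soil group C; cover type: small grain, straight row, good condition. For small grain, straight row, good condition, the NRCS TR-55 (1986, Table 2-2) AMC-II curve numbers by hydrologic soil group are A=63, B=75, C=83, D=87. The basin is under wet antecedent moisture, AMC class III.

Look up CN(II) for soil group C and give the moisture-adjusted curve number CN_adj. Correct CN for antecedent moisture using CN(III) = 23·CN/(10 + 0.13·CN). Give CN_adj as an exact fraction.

CN_adj = 190900/2079 ≈ 91.823

NRCS table: small grain, straight row, good condition, soil group C → CN(II) = 83
Wet (AMC III): CN(III) = 23·83/(10 + 0.13·83) = 1909/(2079/100) = 190900/2079 ≈ 91.823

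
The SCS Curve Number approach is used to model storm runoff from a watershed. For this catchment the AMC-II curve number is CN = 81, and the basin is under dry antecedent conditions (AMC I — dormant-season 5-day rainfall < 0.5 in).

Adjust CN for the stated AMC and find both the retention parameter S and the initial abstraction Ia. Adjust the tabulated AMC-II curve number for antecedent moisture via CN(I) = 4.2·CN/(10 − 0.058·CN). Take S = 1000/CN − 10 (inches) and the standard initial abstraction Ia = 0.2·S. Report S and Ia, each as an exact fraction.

Dry (AMC I): CN(I) = 4.2·81/(10 − 0.058·81) = (1701/5)/(2651/500) = 170100/2651 ≈ 64.164
S = 1000/(170100/2651) − 10 = 9500/1701 in ≈ 5.585 in
Ia = 0.2·(9500/1701) = 1900/1701 in ≈ 1.117 in

S = 9500/1701 in ≈ 5.585 in; Ia = 1900/1701 in ≈ 1.117 in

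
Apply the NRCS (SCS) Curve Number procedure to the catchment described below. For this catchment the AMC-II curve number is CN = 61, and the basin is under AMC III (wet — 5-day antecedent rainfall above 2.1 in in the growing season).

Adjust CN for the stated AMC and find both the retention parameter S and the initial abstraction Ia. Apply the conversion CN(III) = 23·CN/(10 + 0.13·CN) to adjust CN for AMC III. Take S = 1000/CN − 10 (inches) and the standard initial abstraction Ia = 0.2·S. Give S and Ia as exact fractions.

Wet (AMC III): CN(III) = 23·61/(10 + 0.13·61) = 1403/(1793/100) = 140300/1793 ≈ 78.249
Retention S: 1000/CN − 10 with CN=78.249 → S = 3900/1403 ≈ 2.780 in
Initial abstraction Ia = S/5 = (3900/1403)/5 = 780/1403 ≈ 0.556 in

S = 3900/1403 in ≈ 2.780 in; Ia = 780/1403 in ≈ 0.556 in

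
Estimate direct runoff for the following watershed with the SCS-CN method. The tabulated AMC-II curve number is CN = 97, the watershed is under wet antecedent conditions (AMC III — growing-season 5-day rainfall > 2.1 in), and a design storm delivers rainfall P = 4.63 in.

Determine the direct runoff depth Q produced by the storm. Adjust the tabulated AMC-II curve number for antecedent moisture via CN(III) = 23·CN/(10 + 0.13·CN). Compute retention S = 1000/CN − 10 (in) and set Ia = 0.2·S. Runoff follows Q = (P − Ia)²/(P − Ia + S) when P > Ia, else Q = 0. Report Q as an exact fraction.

Q = 1054632464209/235806214300 in ≈ 4.472 in

Adjust CN=97 to AMC III: 23·97/(10 + 0.13·97) → 2231 ÷ (2261/100) = 223100/2261 ≈ 98.673
Retention S: 1000/CN − 10 with CN=98.673 → S = 300/2231 ≈ 0.134 in
Initial abstraction Ia = S/5 = (300/2231)/5 = 60/2231 ≈ 0.027 in
Excess rainfall: 4.630 − 0.027 = 4.603 in; P > Ia so Q > 0
Q = (1026953/223100)²/((1026953/223100) + 300/2231) = (1054632464209/49773610000)/(1056953/223100) = 1054632464209/235806214300 in ≈ 4.472 in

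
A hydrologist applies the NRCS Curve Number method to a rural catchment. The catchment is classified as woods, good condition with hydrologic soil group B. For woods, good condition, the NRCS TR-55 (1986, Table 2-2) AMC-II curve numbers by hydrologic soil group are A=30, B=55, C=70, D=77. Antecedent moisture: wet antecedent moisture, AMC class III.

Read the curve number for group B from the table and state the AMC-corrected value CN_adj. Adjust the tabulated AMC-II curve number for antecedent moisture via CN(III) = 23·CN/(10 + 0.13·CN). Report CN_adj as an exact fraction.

NRCS table: woods, good condition, soil group B → CN(II) = 55
CN(III) from CN(II)=55: (23·55)/(10 + 0.13·55) = 25300/343 ≈ 73.761

CN_adj = 25300/343 ≈ 73.761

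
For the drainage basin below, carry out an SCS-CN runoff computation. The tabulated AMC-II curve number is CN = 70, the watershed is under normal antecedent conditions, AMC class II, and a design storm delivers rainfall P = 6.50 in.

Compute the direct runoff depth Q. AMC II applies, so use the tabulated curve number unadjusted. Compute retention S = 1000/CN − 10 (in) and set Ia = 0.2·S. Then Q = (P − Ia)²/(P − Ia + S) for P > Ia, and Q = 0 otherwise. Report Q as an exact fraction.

CN(II) = 70; AMC II needs no correction.
S = 1000/70 − 10 = 30/7 in ≈ 4.286 in
Initial abstraction Ia = S/5 = (30/7)/5 = 6/7 ≈ 0.857 in
Since P=6.500 > Ia=0.857: effective rainfall P−Ia = 79/14 in
Q: (79/14)² ÷ (139/14) = 6241/1946 in (≈ 3.207 in)

Q = 6241/1946 in ≈ 3.207 in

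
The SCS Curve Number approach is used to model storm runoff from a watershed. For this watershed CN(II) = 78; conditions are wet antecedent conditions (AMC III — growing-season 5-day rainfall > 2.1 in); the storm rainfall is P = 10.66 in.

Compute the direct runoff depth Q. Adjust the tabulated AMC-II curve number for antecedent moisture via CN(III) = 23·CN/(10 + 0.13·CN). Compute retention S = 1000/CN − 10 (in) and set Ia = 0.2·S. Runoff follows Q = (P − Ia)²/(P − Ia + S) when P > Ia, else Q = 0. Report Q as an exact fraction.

Adjust CN=78 to AMC III: 23·78/(10 + 0.13·78) → 1794 ÷ (1007/50) = 89700/1007 ≈ 89.076
Max retention: S = 1000/(89700/1007) − 10 = 1100/897 in (≈ 1.226 in)
Ia = 0.2S: 0.2·1.226 = 0.245 in (exactly 220/897)
Since P=10.660 > Ia=0.245: effective rainfall P−Ia = 467101/44850 in
Q = (467101/44850)²/((467101/44850) + 1100/897) = (218183344201/2011522500)/(522101/44850) = 218183344201/23416229850 in ≈ 9.318 in

Q = 218183344201/23416229850 in ≈ 9.318 in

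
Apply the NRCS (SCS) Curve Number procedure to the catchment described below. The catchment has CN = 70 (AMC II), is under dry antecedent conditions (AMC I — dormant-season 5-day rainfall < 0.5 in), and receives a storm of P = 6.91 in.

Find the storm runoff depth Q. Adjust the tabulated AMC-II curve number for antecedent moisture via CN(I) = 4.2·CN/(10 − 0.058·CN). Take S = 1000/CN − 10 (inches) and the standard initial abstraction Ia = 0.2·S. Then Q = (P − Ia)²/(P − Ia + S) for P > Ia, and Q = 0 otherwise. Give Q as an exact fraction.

Q = 569251881/361909100 in ≈ 1.573 in

Dry (AMC I): CN(I) = 4.2·70/(10 − 0.058·70) = 294/(297/50) = 4900/99 ≈ 49.495
Max retention: S = 1000/(4900/99) − 10 = 500/49 in (≈ 10.204 in)
Ia = 0.2·(500/49) = 100/49 in ≈ 2.041 in
Excess rainfall: 6.910 − 2.041 = 4.869 in; P > Ia so Q > 0
Q = (23859/4900)²/((23859/4900) + 500/49) = (569251881/24010000)/(73859/4900) = 569251881/361909100 in ≈ 1.573 in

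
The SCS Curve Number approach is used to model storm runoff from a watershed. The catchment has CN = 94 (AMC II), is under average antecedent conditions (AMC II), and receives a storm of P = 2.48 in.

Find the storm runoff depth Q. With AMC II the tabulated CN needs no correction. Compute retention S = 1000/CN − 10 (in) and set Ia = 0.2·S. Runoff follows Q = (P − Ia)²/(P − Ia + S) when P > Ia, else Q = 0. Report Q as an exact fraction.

Q = 3819848/2064475 in ≈ 1.850 in

AMC II — tabulated CN = 94 applies directly.
Max retention: S = 1000/94 − 10 = 30/47 in (≈ 0.638 in)
Ia = 0.2S: 0.2·0.638 = 0.128 in (exactly 6/47)
P − Ia = 2.480 − 0.128 = 2764/1175 ≈ 2.352 in (> 0, runoff occurs)
Runoff Q = (P−Ia)²/(P−Ia+S) = (2.352)²/(2.352+0.638) = 3819848/2064475 ≈ 1.850 in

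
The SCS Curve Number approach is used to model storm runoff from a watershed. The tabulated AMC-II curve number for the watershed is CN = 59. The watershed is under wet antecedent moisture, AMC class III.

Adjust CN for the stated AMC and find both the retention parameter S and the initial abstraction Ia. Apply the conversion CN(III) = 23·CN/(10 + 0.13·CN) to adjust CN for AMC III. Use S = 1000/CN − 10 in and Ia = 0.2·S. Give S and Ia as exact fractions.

S = 4100/1357 in ≈ 3.021 in; Ia = 820/1357 in ≈ 0.604 in

Wet (AMC III): CN(III) = 23·59/(10 + 0.13·59) = 1357/(1767/100) = 135700/1767 ≈ 76.797
Retention S: 1000/CN − 10 with CN=76.797 → S = 4100/1357 ≈ 3.021 in
Ia = 0.2·(4100/1357) = 820/1357 in ≈ 0.604 in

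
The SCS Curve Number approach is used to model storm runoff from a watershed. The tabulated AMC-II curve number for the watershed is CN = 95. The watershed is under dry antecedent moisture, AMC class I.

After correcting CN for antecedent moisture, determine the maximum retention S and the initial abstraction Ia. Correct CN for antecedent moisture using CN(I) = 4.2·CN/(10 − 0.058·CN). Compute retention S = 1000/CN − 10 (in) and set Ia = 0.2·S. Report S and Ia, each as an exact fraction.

Dry (AMC I): CN(I) = 4.2·95/(10 − 0.058·95) = 399/(449/100) = 39900/449 ≈ 88.864
Retention S: 1000/CN − 10 with CN=88.864 → S = 500/399 ≈ 1.253 in
Ia = 0.2S: 0.2·1.253 = 0.251 in (exactly 100/399)

S = 500/399 in ≈ 1.253 in; Ia = 100/399 in ≈ 0.251 in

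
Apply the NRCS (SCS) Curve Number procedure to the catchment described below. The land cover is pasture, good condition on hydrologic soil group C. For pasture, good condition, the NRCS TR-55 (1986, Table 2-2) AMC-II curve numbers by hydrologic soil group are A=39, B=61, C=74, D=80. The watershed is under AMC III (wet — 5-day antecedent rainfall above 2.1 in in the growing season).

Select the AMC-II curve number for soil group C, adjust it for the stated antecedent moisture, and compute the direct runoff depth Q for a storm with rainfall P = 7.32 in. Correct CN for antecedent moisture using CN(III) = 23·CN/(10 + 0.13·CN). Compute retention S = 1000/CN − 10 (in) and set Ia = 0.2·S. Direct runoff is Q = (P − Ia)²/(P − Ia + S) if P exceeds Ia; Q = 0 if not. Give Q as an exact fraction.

NRCS table: pasture, good condition, soil group C → CN(II) = 74
Adjust CN=74 to AMC III: 23·74/(10 + 0.13·74) → 1702 ÷ (981/50) = 85100/981 ≈ 86.748
Max retention: S = 1000/(85100/981) − 10 = 1300/851 in (≈ 1.528 in)
Ia = 0.2·(1300/851) = 260/851 in ≈ 0.306 in
P − Ia = 7.320 − 0.306 = 149233/21275 ≈ 7.014 in (> 0, runoff occurs)
Q = (149233/21275)²/((149233/21275) + 1300/851) = (22270488289/452625625)/(181733/21275) = 22270488289/3866369575 in ≈ 5.760 in

Q = 22270488289/3866369575 in ≈ 5.760 in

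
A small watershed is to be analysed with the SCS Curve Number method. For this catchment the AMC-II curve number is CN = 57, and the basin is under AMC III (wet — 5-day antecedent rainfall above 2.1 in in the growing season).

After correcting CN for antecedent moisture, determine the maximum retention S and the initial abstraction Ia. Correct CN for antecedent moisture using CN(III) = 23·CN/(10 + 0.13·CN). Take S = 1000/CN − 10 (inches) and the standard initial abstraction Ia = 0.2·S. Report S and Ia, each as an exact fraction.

S = 4300/1311 in ≈ 3.280 in; Ia = 860/1311 in ≈ 0.656 in

CN(III) from CN(II)=57: (23·57)/(10 + 0.13·57) = 131100/1741 ≈ 75.302
Max retention: S = 1000/(131100/1741) − 10 = 4300/1311 in (≈ 3.280 in)
Initial abstraction Ia = S/5 = (4300/1311)/5 = 860/1311 ≈ 0.656 in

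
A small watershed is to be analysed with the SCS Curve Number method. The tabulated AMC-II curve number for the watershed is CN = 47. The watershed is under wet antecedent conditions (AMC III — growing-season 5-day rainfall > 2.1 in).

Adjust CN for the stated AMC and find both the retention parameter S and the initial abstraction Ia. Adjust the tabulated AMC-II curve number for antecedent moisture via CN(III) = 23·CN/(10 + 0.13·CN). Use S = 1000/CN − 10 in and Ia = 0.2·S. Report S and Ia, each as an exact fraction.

CN(III) from CN(II)=47: (23·47)/(10 + 0.13·47) = 108100/1611 ≈ 67.101
S = 1000/(108100/1611) − 10 = 5300/1081 in ≈ 4.903 in
Ia = 0.2·(5300/1081) = 1060/1081 in ≈ 0.981 in

S = 5300/1081 in ≈ 4.903 in; Ia = 1060/1081 in ≈ 0.981 in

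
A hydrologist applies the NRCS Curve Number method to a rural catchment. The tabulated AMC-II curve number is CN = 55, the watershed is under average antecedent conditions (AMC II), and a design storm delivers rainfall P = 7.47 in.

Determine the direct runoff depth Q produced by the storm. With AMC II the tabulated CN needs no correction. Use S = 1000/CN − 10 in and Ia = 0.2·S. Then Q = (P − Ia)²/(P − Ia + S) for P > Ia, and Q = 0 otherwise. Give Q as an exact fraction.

Q = 1525107/628100 in ≈ 2.428 in

Average conditions: CN = 55 (no AMC adjustment).
Max retention: S = 1000/55 − 10 = 90/11 in (≈ 8.182 in)
Initial abstraction Ia = S/5 = (90/11)/5 = 18/11 ≈ 1.636 in
Since P=7.470 > Ia=1.636: effective rainfall P−Ia = 6417/1100 in
Q: (6417/1100)² ÷ (15417/1100) = 1525107/628100 in (≈ 2.428 in)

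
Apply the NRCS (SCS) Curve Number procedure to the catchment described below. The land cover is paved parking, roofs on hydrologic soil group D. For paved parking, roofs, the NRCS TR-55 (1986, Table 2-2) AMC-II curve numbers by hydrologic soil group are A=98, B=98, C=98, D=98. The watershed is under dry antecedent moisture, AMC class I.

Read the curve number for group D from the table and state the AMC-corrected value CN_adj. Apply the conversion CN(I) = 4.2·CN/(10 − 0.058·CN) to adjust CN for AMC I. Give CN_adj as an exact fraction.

CN_adj = 102900/1079 ≈ 95.366

NRCS table: paved parking, roofs, soil group D → CN(II) = 98
CN(I) from CN(II)=98: (4.2·98)/(10 − 0.058·98) = 102900/1079 ≈ 95.366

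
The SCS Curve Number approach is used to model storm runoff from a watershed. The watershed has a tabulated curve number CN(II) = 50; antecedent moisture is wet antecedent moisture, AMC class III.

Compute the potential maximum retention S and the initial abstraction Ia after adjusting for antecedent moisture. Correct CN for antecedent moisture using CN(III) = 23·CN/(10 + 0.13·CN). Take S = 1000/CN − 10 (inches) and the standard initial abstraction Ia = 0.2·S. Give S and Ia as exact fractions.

S = 100/23 in ≈ 4.348 in; Ia = 20/23 in ≈ 0.870 in

Wet (AMC III): CN(III) = 23·50/(10 + 0.13·50) = 1150/(33/2) = 2300/33 ≈ 69.697
Retention S: 1000/CN − 10 with CN=69.697 → S = 100/23 ≈ 4.348 in
Ia = 0.2·(100/23) = 20/23 in ≈ 0.870 in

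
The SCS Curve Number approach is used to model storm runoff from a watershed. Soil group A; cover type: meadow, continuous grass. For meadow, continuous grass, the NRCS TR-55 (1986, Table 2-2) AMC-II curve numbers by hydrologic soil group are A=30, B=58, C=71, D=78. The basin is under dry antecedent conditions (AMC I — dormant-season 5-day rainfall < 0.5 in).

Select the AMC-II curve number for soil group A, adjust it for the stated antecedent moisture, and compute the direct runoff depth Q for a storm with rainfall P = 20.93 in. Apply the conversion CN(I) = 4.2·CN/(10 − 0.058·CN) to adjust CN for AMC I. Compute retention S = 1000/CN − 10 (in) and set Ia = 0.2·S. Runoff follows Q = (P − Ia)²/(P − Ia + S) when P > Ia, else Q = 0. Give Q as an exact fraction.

NRCS table: meadow, continuous grass, soil group A → CN(II) = 30
Adjust CN=30 to AMC I: 4.2·30/(10 − 0.058·30) → 126 ÷ (413/50) = 900/59 ≈ 15.254
Retention S: 1000/CN − 10 with CN=15.254 → S = 500/9 ≈ 55.556 in
Initial abstraction Ia = S/5 = (500/9)/5 = 100/9 ≈ 11.111 in
P − Ia = 20.930 − 11.111 = 8837/900 ≈ 9.819 in (> 0, runoff occurs)
Q: (8837/900)² ÷ (58837/900) = 78092569/52953300 in (≈ 1.475 in)

Q = 78092569/52953300 in ≈ 1.475 in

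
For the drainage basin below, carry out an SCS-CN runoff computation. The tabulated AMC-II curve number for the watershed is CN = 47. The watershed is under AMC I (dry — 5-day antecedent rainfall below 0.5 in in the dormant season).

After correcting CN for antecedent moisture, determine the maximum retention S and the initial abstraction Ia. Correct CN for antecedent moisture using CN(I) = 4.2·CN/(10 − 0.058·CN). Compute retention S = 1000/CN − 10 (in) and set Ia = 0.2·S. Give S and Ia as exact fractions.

S = 26500/987 in ≈ 26.849 in; Ia = 5300/987 in ≈ 5.370 in

Adjust CN=47 to AMC I: 4.2·47/(10 − 0.058·47) → (987/5) ÷ (3637/500) = 98700/3637 ≈ 27.138
S = 1000/(98700/3637) − 10 = 26500/987 in ≈ 26.849 in
Ia = 0.2S: 0.2·26.849 = 5.370 in (exactly 5300/987)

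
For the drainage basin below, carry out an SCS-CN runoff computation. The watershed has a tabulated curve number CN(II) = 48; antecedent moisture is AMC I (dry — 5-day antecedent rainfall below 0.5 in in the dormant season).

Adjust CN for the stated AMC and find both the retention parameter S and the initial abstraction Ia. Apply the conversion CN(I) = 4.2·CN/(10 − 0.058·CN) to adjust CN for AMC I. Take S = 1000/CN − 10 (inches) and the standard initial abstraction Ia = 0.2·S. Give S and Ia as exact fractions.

Dry (AMC I): CN(I) = 4.2·48/(10 − 0.058·48) = (1008/5)/(902/125) = 12600/451 ≈ 27.938
Max retention: S = 1000/(12600/451) − 10 = 1625/63 in (≈ 25.794 in)
Ia = 0.2·(1625/63) = 325/63 in ≈ 5.159 in

S = 1625/63 in ≈ 25.794 in; Ia = 325/63 in ≈ 5.159 in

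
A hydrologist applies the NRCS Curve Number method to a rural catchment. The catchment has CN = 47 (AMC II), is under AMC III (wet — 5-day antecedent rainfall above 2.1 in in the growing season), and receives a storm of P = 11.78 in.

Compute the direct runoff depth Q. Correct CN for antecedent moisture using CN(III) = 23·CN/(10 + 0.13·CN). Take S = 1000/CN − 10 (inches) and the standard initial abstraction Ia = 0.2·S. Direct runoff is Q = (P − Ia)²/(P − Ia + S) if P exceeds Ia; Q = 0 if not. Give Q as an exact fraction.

Q = 340716196681/45872721450 in ≈ 7.427 in

Adjust CN=47 to AMC III: 23·47/(10 + 0.13·47) → 1081 ÷ (1611/100) = 108100/1611 ≈ 67.101
Max retention: S = 1000/(108100/1611) − 10 = 5300/1081 in (≈ 4.903 in)
Ia = 0.2S: 0.2·4.903 = 0.981 in (exactly 1060/1081)
Excess rainfall: 11.780 − 0.981 = 10.799 in; P > Ia so Q > 0
Q: (583709/54050)² ÷ (848709/54050) = 340716196681/45872721450 in (≈ 7.427 in)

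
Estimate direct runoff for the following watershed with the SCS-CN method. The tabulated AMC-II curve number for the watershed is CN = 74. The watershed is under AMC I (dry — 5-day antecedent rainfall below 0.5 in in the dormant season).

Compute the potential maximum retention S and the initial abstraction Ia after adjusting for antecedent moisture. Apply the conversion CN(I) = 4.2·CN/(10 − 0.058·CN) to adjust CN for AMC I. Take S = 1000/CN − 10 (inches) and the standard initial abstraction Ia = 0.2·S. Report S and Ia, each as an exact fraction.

S = 6500/777 in ≈ 8.366 in; Ia = 1300/777 in ≈ 1.673 in

CN(I) from CN(II)=74: (4.2·74)/(10 − 0.058·74) = 77700/1427 ≈ 54.450
Retention S: 1000/CN − 10 with CN=54.450 → S = 6500/777 ≈ 8.366 in
Ia = 0.2S: 0.2·8.366 = 1.673 in (exactly 1300/777)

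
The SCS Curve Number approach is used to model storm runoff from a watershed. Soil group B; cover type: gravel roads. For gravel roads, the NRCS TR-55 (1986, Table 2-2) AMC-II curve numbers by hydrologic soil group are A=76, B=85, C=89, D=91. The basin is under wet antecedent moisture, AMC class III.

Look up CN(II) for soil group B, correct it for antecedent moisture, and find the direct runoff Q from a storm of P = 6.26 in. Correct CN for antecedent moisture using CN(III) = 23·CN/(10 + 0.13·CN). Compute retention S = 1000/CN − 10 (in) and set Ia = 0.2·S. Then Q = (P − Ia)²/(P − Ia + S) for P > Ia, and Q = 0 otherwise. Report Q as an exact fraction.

NRCS table: gravel roads, soil group B → CN(II) = 85
CN(III) from CN(II)=85: (23·85)/(10 + 0.13·85) = 39100/421 ≈ 92.874
Max retention: S = 1000/(39100/421) − 10 = 300/391 in (≈ 0.767 in)
Initial abstraction Ia = S/5 = (300/391)/5 = 60/391 ≈ 0.153 in
Since P=6.260 > Ia=0.153: effective rainfall P−Ia = 119383/19550 in
Q = (119383/19550)²/((119383/19550) + 300/391) = (14252300689/382202500)/(134383/19550) = 14252300689/2627187650 in ≈ 5.425 in

Q = 14252300689/2627187650 in ≈ 5.425 in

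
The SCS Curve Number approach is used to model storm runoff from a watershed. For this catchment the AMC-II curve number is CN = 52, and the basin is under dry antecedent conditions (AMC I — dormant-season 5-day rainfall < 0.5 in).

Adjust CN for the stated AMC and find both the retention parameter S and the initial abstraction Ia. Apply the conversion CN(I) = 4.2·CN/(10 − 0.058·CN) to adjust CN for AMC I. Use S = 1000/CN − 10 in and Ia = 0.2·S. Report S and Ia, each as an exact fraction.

S = 2000/91 in ≈ 21.978 in; Ia = 400/91 in ≈ 4.396 in

Dry (AMC I): CN(I) = 4.2·52/(10 − 0.058·52) = (1092/5)/(873/125) = 9100/291 ≈ 31.271
S = 1000/(9100/291) − 10 = 2000/91 in ≈ 21.978 in
Ia = 0.2S: 0.2·21.978 = 4.396 in (exactly 400/91)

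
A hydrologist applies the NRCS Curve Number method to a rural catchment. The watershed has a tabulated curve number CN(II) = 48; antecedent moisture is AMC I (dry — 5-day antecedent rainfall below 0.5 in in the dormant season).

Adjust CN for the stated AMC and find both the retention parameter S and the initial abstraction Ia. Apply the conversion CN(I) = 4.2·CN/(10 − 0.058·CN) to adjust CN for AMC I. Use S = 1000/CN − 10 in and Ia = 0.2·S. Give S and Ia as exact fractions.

S = 1625/63 in ≈ 25.794 in; Ia = 325/63 in ≈ 5.159 in

CN(I) from CN(II)=48: (4.2·48)/(10 − 0.058·48) = 12600/451 ≈ 27.938
S = 1000/(12600/451) − 10 = 1625/63 in ≈ 25.794 in
Ia = 0.2·(1625/63) = 325/63 in ≈ 5.159 in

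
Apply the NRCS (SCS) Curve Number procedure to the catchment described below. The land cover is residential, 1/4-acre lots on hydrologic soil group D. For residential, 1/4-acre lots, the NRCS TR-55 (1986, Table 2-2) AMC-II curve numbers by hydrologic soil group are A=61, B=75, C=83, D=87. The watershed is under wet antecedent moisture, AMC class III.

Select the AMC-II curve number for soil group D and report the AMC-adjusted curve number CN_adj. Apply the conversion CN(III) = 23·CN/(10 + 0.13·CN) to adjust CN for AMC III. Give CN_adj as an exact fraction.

CN_adj = 200100/2131 ≈ 93.900

NRCS table: residential, 1/4-acre lots, soil group D → CN(II) = 87
CN(III) from CN(II)=87: (23·87)/(10 + 0.13·87) = 200100/2131 ≈ 93.900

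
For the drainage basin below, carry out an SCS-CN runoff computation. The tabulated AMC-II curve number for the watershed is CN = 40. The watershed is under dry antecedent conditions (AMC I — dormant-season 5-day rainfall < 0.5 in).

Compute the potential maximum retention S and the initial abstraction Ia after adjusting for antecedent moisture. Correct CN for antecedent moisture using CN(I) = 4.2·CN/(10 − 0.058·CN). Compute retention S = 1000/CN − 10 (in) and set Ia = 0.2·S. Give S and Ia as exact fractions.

Adjust CN=40 to AMC I: 4.2·40/(10 − 0.058·40) → 168 ÷ (192/25) = 175/8 ≈ 21.875
Retention S: 1000/CN − 10 with CN=21.875 → S = 250/7 ≈ 35.714 in
Ia = 0.2·(250/7) = 50/7 in ≈ 7.143 in

S = 250/7 in ≈ 35.714 in; Ia = 50/7 in ≈ 7.143 in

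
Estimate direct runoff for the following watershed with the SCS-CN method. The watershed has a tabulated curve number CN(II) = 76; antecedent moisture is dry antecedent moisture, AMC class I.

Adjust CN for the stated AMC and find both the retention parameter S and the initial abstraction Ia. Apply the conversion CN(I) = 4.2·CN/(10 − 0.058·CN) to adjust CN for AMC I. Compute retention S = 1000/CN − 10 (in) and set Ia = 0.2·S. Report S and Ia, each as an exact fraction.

S = 1000/133 in ≈ 7.519 in; Ia = 200/133 in ≈ 1.504 in

Adjust CN=76 to AMC I: 4.2·76/(10 − 0.058·76) → (1596/5) ÷ (699/125) = 13300/233 ≈ 57.082
Max retention: S = 1000/(13300/233) − 10 = 1000/133 in (≈ 7.519 in)
Ia = 0.2S: 0.2·7.519 = 1.504 in (exactly 200/133)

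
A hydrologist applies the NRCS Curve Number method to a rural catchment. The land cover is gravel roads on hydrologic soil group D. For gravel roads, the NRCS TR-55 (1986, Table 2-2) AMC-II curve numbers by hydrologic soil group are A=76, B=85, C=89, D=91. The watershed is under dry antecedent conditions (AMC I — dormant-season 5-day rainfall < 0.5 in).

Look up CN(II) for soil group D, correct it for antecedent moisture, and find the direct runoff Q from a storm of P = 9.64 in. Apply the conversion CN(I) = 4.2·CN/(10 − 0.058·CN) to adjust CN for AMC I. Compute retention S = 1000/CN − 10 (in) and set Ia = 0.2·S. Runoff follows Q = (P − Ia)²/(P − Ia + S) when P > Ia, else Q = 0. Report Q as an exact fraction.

Q = 21320964289/2922508225 in ≈ 7.295 in

NRCS table: gravel roads, soil group D → CN(II) = 91
CN(I) from CN(II)=91: (4.2·91)/(10 − 0.058·91) = 63700/787 ≈ 80.940
S = 1000/(63700/787) − 10 = 1500/637 in ≈ 2.355 in
Ia = 0.2·(1500/637) = 300/637 in ≈ 0.471 in
Since P=9.640 > Ia=0.471: effective rainfall P−Ia = 146017/15925 in
Q = (146017/15925)²/((146017/15925) + 1500/637) = (21320964289/253605625)/(183517/15925) = 21320964289/2922508225 in ≈ 7.295 in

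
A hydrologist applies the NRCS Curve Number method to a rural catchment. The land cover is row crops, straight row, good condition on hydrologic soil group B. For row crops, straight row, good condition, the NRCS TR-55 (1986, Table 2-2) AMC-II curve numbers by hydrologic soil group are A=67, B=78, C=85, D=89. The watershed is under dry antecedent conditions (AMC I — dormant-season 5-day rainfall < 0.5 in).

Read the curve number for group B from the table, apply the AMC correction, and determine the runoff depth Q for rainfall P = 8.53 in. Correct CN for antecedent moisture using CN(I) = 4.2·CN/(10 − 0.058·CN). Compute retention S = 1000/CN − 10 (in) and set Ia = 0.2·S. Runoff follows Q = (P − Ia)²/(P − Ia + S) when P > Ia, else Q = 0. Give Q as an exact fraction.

Q = 346458200449/93251913300 in ≈ 3.715 in

NRCS table: row crops, straight row, good condition, soil group B → CN(II) = 78
CN(I) from CN(II)=78: (4.2·78)/(10 − 0.058·78) = 81900/1369 ≈ 59.825
Max retention: S = 1000/(81900/1369) − 10 = 5500/819 in (≈ 6.716 in)
Ia = 0.2·(5500/819) = 1100/819 in ≈ 1.343 in
P − Ia = 8.530 − 1.343 = 588607/81900 ≈ 7.187 in (> 0, runoff occurs)
Runoff Q = (P−Ia)²/(P−Ia+S) = (7.187)²/(7.187+6.716) = 346458200449/93251913300 ≈ 3.715 in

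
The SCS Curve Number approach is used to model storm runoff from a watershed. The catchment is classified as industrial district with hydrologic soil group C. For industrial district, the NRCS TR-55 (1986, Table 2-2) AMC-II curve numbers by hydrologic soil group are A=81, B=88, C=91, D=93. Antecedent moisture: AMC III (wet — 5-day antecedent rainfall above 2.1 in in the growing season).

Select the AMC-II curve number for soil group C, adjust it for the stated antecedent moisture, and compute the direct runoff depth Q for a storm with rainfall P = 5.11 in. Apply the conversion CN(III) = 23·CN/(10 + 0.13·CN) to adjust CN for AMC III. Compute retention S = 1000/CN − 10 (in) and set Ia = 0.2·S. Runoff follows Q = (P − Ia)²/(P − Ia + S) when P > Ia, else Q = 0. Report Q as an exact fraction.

NRCS table: industrial district, soil group C → CN(II) = 91
Wet (AMC III): CN(III) = 23·91/(10 + 0.13·91) = 2093/(2183/100) = 209300/2183 ≈ 95.877
Max retention: S = 1000/(209300/2183) − 10 = 900/2093 in (≈ 0.430 in)
Ia = 0.2·(900/2093) = 180/2093 in ≈ 0.086 in
P − Ia = 5.110 − 0.086 = 1051523/209300 ≈ 5.024 in (> 0, runoff occurs)
Q = (1051523/209300)²/((1051523/209300) + 900/2093) = (1105700619529/43806490000)/(1141523/209300) = 1105700619529/238920763900 in ≈ 4.628 in

Q = 1105700619529/238920763900 in ≈ 4.628 in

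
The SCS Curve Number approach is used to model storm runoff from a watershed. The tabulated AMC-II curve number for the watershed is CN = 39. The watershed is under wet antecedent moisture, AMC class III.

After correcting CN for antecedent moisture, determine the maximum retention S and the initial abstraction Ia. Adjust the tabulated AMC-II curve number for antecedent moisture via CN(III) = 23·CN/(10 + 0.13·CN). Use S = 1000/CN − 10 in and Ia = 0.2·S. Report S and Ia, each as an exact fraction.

S = 6100/897 in ≈ 6.800 in; Ia = 1220/897 in ≈ 1.360 in

Adjust CN=39 to AMC III: 23·39/(10 + 0.13·39) → 897 ÷ (1507/100) = 89700/1507 ≈ 59.522
Retention S: 1000/CN − 10 with CN=59.522 → S = 6100/897 ≈ 6.800 in
Ia = 0.2·(6100/897) = 1220/897 in ≈ 1.360 in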